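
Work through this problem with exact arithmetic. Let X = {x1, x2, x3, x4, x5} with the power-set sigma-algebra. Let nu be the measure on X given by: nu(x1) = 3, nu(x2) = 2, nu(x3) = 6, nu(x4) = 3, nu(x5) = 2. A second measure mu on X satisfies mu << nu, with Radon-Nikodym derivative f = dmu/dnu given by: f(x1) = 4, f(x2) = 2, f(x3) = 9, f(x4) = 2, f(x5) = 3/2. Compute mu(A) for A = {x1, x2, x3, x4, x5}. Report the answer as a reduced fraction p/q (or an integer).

By the defining property of the Radon-Nikodym derivative, for every measurable set A,
  mu(A) = integral_A f dnu.
Since nu is a discrete measure concentrated on the atoms of X, the integral over A reduces to the sum
  mu(A) = sum_{x in A} f(x) * nu({x}).
Computing each term:
  x1: f(x1) * nu(x1) = 4 * 3 = 12.
  x2: f(x2) * nu(x2) = 2 * 2 = 4.
  x3: f(x3) * nu(x3) = 9 * 6 = 54.
  x4: f(x4) * nu(x4) = 2 * 3 = 6.
  x5: f(x5) * nu(x5) = 3/2 * 2 = 3.
Summing: mu(A) = 12 + 4 + 54 + 6 + 3 = 79.

79


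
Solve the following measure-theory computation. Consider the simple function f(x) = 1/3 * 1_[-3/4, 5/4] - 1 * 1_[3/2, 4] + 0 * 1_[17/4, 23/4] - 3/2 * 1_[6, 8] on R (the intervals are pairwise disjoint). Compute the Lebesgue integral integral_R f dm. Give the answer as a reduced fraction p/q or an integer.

For a simple function f = sum_i c_i * 1_{A_i} with disjoint A_i,
  integral f dm = sum_i c_i * m(A_i).
Lengths of the A_i:
  m(A_1) = 5/4 - (-3/4) = 2.
  m(A_2) = 4 - 3/2 = 5/2.
  m(A_3) = 23/4 - 17/4 = 3/2.
  m(A_4) = 8 - 6 = 2.
Contributions c_i * m(A_i):
  (1/3) * (2) = 2/3.
  (-1) * (5/2) = -5/2.
  (0) * (3/2) = 0.
  (-3/2) * (2) = -3.
Total: 2/3 - 5/2 + 0 - 3 = -29/6.

-29/6


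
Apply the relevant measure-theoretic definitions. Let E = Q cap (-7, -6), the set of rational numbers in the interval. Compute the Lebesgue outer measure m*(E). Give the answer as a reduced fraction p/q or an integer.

The set Q cap (-7, -6) is countable (a subset of the countable set Q). Lebesgue outer measure of any countable set is 0: each singleton {q} has m*({q}) = 0, and by countable subadditivity m*(union_k {q_k}) <= sum_k m*({q_k}) = sum_k 0 = 0. The reverse inequality m*(E) >= 0 is automatic. So m*(Q cap (-7, -6)) = 0.

0


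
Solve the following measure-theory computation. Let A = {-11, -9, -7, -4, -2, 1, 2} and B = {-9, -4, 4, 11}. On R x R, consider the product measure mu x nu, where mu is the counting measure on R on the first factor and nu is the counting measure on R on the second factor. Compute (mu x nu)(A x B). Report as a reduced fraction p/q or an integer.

For a measurable rectangle A x B, the product measure satisfies
  (mu x nu)(A x B) = mu(A) * nu(B).
  mu(A) = 7.
  nu(B) = 4.
  (mu x nu)(A x B) = 7 * 4 = 28.

28


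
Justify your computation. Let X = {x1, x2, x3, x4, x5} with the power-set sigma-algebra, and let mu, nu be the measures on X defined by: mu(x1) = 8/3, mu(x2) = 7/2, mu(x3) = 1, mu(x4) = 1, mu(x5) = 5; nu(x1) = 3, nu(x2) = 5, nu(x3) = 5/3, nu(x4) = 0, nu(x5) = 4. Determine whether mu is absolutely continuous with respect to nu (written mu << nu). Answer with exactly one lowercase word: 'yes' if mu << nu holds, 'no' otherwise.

mu << nu means: every nu-null measurable set is also mu-null; equivalently, for every atom x, if nu({x}) = 0 then mu({x}) = 0.
Checking each atom:
  x1: nu = 3 > 0 -> no constraint.
  x2: nu = 5 > 0 -> no constraint.
  x3: nu = 5/3 > 0 -> no constraint.
  x4: nu = 0, mu = 1 > 0 -> violates mu << nu.
  x5: nu = 4 > 0 -> no constraint.
The atom(s) x4 violate the condition (nu = 0 but mu > 0). Therefore mu is NOT absolutely continuous w.r.t. nu.

no


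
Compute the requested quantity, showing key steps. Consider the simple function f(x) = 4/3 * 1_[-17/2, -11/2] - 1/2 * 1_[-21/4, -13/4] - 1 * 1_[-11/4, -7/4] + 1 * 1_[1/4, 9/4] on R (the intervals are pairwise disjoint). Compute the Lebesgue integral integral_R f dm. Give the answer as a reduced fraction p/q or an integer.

For a simple function f = sum_i c_i * 1_{A_i} with disjoint A_i,
  integral f dm = sum_i c_i * m(A_i).
Lengths of the A_i:
  m(A_1) = -11/2 - (-17/2) = 3.
  m(A_2) = -13/4 - (-21/4) = 2.
  m(A_3) = -7/4 - (-11/4) = 1.
  m(A_4) = 9/4 - 1/4 = 2.
Contributions c_i * m(A_i):
  (4/3) * (3) = 4.
  (-1/2) * (2) = -1.
  (-1) * (1) = -1.
  (1) * (2) = 2.
Total: 4 - 1 - 1 + 2 = 4.

4


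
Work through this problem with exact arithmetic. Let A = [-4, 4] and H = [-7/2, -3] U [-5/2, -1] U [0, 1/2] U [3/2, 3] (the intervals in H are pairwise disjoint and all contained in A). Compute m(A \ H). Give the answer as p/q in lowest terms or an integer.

The ambient interval has length m(A) = 4 - (-4) = 8.
Since the holes are disjoint and sit inside A, by finite additivity
  m(H) = sum_i (b_i - a_i), and m(A \ H) = m(A) - m(H).
Computing the hole measures:
  m(H_1) = -3 - (-7/2) = 1/2.
  m(H_2) = -1 - (-5/2) = 3/2.
  m(H_3) = 1/2 - 0 = 1/2.
  m(H_4) = 3 - 3/2 = 3/2.
Summed: m(H) = 1/2 + 3/2 + 1/2 + 3/2 = 4.
So m(A \ H) = 8 - 4 = 4.

4


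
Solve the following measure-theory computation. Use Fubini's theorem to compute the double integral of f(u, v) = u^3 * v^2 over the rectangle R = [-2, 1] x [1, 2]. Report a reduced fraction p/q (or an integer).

f(u, v) is a tensor product of a function of u and a function of v, and both factors are bounded continuous (hence Lebesgue integrable) on the rectangle, so Fubini's theorem applies:
  integral_R f d(m x m) = (integral_a1^b1 u^3 du) * (integral_a2^b2 v^2 dv).
Inner integral in u: integral_{-2}^{1} u^3 du = (1^4 - (-2)^4)/4
  = -15/4.
Inner integral in v: integral_{1}^{2} v^2 dv = (2^3 - 1^3)/3
  = 7/3.
Product: (-15/4) * (7/3) = -35/4.

-35/4


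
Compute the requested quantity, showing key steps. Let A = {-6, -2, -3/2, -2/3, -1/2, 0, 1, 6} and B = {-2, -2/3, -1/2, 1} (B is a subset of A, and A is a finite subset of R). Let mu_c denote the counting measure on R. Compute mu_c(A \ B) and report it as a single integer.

Counting measure assigns mu_c(E) = |E| (number of elements) when E is finite. For B subset A, A \ B is the set of elements of A not in B, so |A \ B| = |A| - |B|.
|A| = 8, |B| = 4, so mu_c(A \ B) = 8 - 4 = 4.

4


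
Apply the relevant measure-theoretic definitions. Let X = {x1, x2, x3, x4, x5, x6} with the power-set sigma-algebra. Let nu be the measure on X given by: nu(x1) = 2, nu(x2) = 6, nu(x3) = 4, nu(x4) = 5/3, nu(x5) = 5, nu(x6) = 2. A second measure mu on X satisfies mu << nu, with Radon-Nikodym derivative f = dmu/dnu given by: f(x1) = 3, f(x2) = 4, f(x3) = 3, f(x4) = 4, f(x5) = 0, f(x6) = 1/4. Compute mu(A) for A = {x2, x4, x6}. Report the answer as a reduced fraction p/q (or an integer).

By the defining property of the Radon-Nikodym derivative, for every measurable set A,
  mu(A) = integral_A f dnu.
Since nu is a discrete measure concentrated on the atoms of X, the integral over A reduces to the sum
  mu(A) = sum_{x in A} f(x) * nu({x}).
Computing each term:
  x2: f(x2) * nu(x2) = 4 * 6 = 24.
  x4: f(x4) * nu(x4) = 4 * 5/3 = 20/3.
  x6: f(x6) * nu(x6) = 1/4 * 2 = 1/2.
Summing: mu(A) = 24 + 20/3 + 1/2 = 187/6.

187/6


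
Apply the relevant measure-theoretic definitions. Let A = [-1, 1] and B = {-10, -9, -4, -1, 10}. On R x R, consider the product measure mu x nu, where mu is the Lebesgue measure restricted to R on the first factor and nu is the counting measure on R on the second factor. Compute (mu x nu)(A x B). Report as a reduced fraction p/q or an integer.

For a measurable rectangle A x B, the product measure satisfies
  (mu x nu)(A x B) = mu(A) * nu(B).
  mu(A) = 2.
  nu(B) = 5.
  (mu x nu)(A x B) = 2 * 5 = 10.

10


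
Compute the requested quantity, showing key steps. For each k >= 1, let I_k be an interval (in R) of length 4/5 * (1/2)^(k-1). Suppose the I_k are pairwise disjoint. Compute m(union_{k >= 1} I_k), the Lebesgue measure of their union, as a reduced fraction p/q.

By countable additivity of the Lebesgue measure on pairwise disjoint measurable sets,
  m(union_{k >= 1} I_k) = sum_{k >= 1} m(I_k) = sum_{k >= 1} a * r^(k-1),
  with a = 4/5 and r = 1/2.
Since 0 < r = 1/2 < 1, the geometric series converges:
  sum_{k >= 1} a * r^(k-1) = a / (1 - r).
  = 4/5 / (1 - 1/2)
  = 4/5 / (1/2)
  = 8/5.

8/5


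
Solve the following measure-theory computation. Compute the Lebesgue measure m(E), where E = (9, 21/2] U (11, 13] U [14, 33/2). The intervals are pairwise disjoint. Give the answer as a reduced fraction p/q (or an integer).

For pairwise disjoint intervals, m(union_i I_i) = sum_i m(I_i),
and m is invariant under swapping open/closed endpoints (single points have measure 0).
So m(E) = sum_i (b_i - a_i).
  I_1 has length 21/2 - 9 = 3/2.
  I_2 has length 13 - 11 = 2.
  I_3 has length 33/2 - 14 = 5/2.
Summing:
  m(E) = 3/2 + 2 + 5/2 = 6.

6


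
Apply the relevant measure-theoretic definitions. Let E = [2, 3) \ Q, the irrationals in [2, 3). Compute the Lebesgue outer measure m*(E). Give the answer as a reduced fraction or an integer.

The interval I = [2, 3) has m(I) = 3 - 2 = 1 (endpoints are measure-zero, so open/closed/half-open agree). Write I = (I cap Q) u (I \ Q). The rationals in I are countable, so m*(I cap Q) = 0 (cover each rational by intervals whose total length is arbitrarily small). By countable subadditivity m*(I) <= m*(I cap Q) + m*(I \ Q), hence m*(I \ Q) >= m(I) = 1. The reverse inequality m*(I \ Q) <= m*(I) = 1 is trivial since (I \ Q) is a subset of I. Therefore m*(I \ Q) = 1.

1


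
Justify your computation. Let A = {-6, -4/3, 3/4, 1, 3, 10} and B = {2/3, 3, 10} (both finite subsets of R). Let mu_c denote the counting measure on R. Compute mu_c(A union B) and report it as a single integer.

Counting measure on a finite set equals cardinality. By inclusion-exclusion, |A union B| = |A| + |B| - |A cap B|.
|A| = 6, |B| = 3, |A cap B| = 2.
So mu_c(A union B) = 6 + 3 - 2 = 7.

7


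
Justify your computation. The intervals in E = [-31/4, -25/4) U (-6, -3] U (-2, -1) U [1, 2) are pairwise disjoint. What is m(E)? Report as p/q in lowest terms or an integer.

For pairwise disjoint intervals, m(union_i I_i) = sum_i m(I_i),
and m is invariant under swapping open/closed endpoints (single points have measure 0).
So m(E) = sum_i (b_i - a_i).
  I_1 has length -25/4 - (-31/4) = 3/2.
  I_2 has length -3 - (-6) = 3.
  I_3 has length -1 - (-2) = 1.
  I_4 has length 2 - 1 = 1.
Summing:
  m(E) = 3/2 + 3 + 1 + 1 = 13/2.

13/2


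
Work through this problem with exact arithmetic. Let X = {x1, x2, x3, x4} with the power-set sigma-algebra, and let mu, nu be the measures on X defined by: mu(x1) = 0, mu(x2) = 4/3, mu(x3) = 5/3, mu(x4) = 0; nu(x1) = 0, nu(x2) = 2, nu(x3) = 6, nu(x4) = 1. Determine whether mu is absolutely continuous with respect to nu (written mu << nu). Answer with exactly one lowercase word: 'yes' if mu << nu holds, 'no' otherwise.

mu << nu means: every nu-null measurable set is also mu-null; equivalently, for every atom x, if nu({x}) = 0 then mu({x}) = 0.
Checking each atom:
  x1: nu = 0, mu = 0 -> consistent with mu << nu.
  x2: nu = 2 > 0 -> no constraint.
  x3: nu = 6 > 0 -> no constraint.
  x4: nu = 1 > 0 -> no constraint.
No atom violates the condition. Therefore mu << nu.

yes


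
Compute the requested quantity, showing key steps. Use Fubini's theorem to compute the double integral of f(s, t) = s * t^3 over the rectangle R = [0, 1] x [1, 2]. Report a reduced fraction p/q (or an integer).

f(s, t) is a tensor product of a function of s and a function of t, and both factors are bounded continuous (hence Lebesgue integrable) on the rectangle, so Fubini's theorem applies:
  integral_R f d(m x m) = (integral_a1^b1 s ds) * (integral_a2^b2 t^3 dt).
Inner integral in s: integral_{0}^{1} s ds = (1^2 - 0^2)/2
  = 1/2.
Inner integral in t: integral_{1}^{2} t^3 dt = (2^4 - 1^4)/4
  = 15/4.
Product: (1/2) * (15/4) = 15/8.

15/8


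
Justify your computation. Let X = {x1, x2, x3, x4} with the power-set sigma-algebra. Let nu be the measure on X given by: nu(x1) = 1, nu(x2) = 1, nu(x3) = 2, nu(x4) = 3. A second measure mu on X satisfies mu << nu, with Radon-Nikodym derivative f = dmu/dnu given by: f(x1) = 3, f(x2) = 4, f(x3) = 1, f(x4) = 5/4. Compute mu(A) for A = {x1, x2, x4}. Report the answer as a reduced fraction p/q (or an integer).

By the defining property of the Radon-Nikodym derivative, for every measurable set A,
  mu(A) = integral_A f dnu.
Since nu is a discrete measure concentrated on the atoms of X, the integral over A reduces to the sum
  mu(A) = sum_{x in A} f(x) * nu({x}).
Computing each term:
  x1: f(x1) * nu(x1) = 3 * 1 = 3.
  x2: f(x2) * nu(x2) = 4 * 1 = 4.
  x4: f(x4) * nu(x4) = 5/4 * 3 = 15/4.
Summing: mu(A) = 3 + 4 + 15/4 = 43/4.

43/4


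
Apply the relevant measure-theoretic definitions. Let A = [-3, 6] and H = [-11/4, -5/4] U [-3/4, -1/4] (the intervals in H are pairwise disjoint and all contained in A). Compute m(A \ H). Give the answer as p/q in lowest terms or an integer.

The ambient interval has length m(A) = 6 - (-3) = 9.
Since the holes are disjoint and sit inside A, by finite additivity
  m(H) = sum_i (b_i - a_i), and m(A \ H) = m(A) - m(H).
Computing the hole measures:
  m(H_1) = -5/4 - (-11/4) = 3/2.
  m(H_2) = -1/4 - (-3/4) = 1/2.
Summed: m(H) = 3/2 + 1/2 = 2.
So m(A \ H) = 9 - 2 = 7.

7


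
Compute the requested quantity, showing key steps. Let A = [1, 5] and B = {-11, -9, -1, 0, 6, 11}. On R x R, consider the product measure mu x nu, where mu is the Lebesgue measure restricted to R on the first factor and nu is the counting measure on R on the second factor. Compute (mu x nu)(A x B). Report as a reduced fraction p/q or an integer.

For a measurable rectangle A x B, the product measure satisfies
  (mu x nu)(A x B) = mu(A) * nu(B).
  mu(A) = 4.
  nu(B) = 6.
  (mu x nu)(A x B) = 4 * 6 = 24.

24


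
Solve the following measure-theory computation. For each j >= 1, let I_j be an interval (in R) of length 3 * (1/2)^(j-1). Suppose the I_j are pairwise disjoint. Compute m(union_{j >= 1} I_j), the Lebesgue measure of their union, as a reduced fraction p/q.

By countable additivity of the Lebesgue measure on pairwise disjoint measurable sets,
  m(union_{j >= 1} I_j) = sum_{j >= 1} m(I_j) = sum_{j >= 1} a * r^(j-1),
  with a = 3 and r = 1/2.
Since 0 < r = 1/2 < 1, the geometric series converges:
  sum_{j >= 1} a * r^(j-1) = a / (1 - r).
  = 3 / (1 - 1/2)
  = 3 / (1/2)
  = 6.

6


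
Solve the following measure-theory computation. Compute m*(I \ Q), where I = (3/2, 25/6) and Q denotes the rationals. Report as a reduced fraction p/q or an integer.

The interval I = (3/2, 25/6) has m(I) = 25/6 - 3/2 = 8/3 (endpoints are measure-zero, so open/closed/half-open agree). Write I = (I cap Q) u (I \ Q). The rationals in I are countable, so m*(I cap Q) = 0 (cover each rational by intervals whose total length is arbitrarily small). By countable subadditivity m*(I) <= m*(I cap Q) + m*(I \ Q), hence m*(I \ Q) >= m(I) = 8/3. The reverse inequality m*(I \ Q) <= m*(I) = 8/3 is trivial since (I \ Q) is a subset of I. Therefore m*(I \ Q) = 8/3.

8/3


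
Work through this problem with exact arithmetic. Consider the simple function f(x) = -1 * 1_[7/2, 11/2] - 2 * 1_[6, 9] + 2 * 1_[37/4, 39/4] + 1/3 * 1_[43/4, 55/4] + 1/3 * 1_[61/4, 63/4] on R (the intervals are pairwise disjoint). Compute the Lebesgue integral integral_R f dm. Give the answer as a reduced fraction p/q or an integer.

For a simple function f = sum_i c_i * 1_{A_i} with disjoint A_i,
  integral f dm = sum_i c_i * m(A_i).
Lengths of the A_i:
  m(A_1) = 11/2 - 7/2 = 2.
  m(A_2) = 9 - 6 = 3.
  m(A_3) = 39/4 - 37/4 = 1/2.
  m(A_4) = 55/4 - 43/4 = 3.
  m(A_5) = 63/4 - 61/4 = 1/2.
Contributions c_i * m(A_i):
  (-1) * (2) = -2.
  (-2) * (3) = -6.
  (2) * (1/2) = 1.
  (1/3) * (3) = 1.
  (1/3) * (1/2) = 1/6.
Total: -2 - 6 + 1 + 1 + 1/6 = -35/6.

-35/6


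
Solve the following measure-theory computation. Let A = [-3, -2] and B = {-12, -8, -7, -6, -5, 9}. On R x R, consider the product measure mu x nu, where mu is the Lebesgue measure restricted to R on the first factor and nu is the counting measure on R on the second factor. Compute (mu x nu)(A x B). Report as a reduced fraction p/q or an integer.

For a measurable rectangle A x B, the product measure satisfies
  (mu x nu)(A x B) = mu(A) * nu(B).
  mu(A) = 1.
  nu(B) = 6.
  (mu x nu)(A x B) = 1 * 6 = 6.

6


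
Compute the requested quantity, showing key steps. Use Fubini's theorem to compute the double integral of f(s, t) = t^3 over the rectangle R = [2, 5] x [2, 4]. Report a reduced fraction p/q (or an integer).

f(s, t) is a tensor product of a function of s and a function of t, and both factors are bounded continuous (hence Lebesgue integrable) on the rectangle, so Fubini's theorem applies:
  integral_R f d(m x m) = (integral_a1^b1 1 ds) * (integral_a2^b2 t^3 dt).
Inner integral in s: integral_{2}^{5} 1 ds = (5^1 - 2^1)/1
  = 3.
Inner integral in t: integral_{2}^{4} t^3 dt = (4^4 - 2^4)/4
  = 60.
Product: (3) * (60) = 180.

180


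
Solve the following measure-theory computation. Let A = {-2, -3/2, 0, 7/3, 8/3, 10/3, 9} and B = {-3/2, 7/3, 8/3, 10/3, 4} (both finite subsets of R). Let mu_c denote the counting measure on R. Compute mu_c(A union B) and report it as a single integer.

Counting measure on a finite set equals cardinality. By inclusion-exclusion, |A union B| = |A| + |B| - |A cap B|.
|A| = 7, |B| = 5, |A cap B| = 4.
So mu_c(A union B) = 7 + 5 - 4 = 8.

8


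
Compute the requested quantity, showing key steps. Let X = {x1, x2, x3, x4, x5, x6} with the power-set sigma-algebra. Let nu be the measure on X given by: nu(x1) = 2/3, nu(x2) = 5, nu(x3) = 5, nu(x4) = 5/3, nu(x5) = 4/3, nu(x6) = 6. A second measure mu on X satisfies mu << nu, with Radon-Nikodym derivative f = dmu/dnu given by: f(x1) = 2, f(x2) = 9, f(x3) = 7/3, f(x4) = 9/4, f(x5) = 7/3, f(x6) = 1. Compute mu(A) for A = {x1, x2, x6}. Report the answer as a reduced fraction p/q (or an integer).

By the defining property of the Radon-Nikodym derivative, for every measurable set A,
  mu(A) = integral_A f dnu.
Since nu is a discrete measure concentrated on the atoms of X, the integral over A reduces to the sum
  mu(A) = sum_{x in A} f(x) * nu({x}).
Computing each term:
  x1: f(x1) * nu(x1) = 2 * 2/3 = 4/3.
  x2: f(x2) * nu(x2) = 9 * 5 = 45.
  x6: f(x6) * nu(x6) = 1 * 6 = 6.
Summing: mu(A) = 4/3 + 45 + 6 = 157/3.

157/3


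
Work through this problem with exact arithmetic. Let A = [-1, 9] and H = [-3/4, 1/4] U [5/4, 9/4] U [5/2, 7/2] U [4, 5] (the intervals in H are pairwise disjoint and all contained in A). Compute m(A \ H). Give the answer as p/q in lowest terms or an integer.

The ambient interval has length m(A) = 9 - (-1) = 10.
Since the holes are disjoint and sit inside A, by finite additivity
  m(H) = sum_i (b_i - a_i), and m(A \ H) = m(A) - m(H).
Computing the hole measures:
  m(H_1) = 1/4 - (-3/4) = 1.
  m(H_2) = 9/4 - 5/4 = 1.
  m(H_3) = 7/2 - 5/2 = 1.
  m(H_4) = 5 - 4 = 1.
Summed: m(H) = 1 + 1 + 1 + 1 = 4.
So m(A \ H) = 10 - 4 = 6.

6


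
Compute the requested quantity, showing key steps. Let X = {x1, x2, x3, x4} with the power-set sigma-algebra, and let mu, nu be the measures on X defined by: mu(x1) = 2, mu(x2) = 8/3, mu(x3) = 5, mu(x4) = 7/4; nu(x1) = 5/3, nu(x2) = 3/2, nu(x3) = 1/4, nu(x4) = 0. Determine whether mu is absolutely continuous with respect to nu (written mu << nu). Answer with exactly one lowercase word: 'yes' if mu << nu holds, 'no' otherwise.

mu << nu means: every nu-null measurable set is also mu-null; equivalently, for every atom x, if nu({x}) = 0 then mu({x}) = 0.
Checking each atom:
  x1: nu = 5/3 > 0 -> no constraint.
  x2: nu = 3/2 > 0 -> no constraint.
  x3: nu = 1/4 > 0 -> no constraint.
  x4: nu = 0, mu = 7/4 > 0 -> violates mu << nu.
The atom(s) x4 violate the condition (nu = 0 but mu > 0). Therefore mu is NOT absolutely continuous w.r.t. nu.

no


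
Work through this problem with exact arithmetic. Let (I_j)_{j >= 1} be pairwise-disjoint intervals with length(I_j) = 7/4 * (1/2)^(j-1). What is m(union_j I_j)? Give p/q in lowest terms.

By countable additivity of the Lebesgue measure on pairwise disjoint measurable sets,
  m(union_{j >= 1} I_j) = sum_{j >= 1} m(I_j) = sum_{j >= 1} a * r^(j-1),
  with a = 7/4 and r = 1/2.
Since 0 < r = 1/2 < 1, the geometric series converges:
  sum_{j >= 1} a * r^(j-1) = a / (1 - r).
  = 7/4 / (1 - 1/2)
  = 7/4 / (1/2)
  = 7/2.

7/2


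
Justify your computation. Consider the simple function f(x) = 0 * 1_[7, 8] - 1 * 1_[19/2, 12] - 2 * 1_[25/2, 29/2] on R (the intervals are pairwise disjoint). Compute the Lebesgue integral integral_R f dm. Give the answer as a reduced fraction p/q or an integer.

For a simple function f = sum_i c_i * 1_{A_i} with disjoint A_i,
  integral f dm = sum_i c_i * m(A_i).
Lengths of the A_i:
  m(A_1) = 8 - 7 = 1.
  m(A_2) = 12 - 19/2 = 5/2.
  m(A_3) = 29/2 - 25/2 = 2.
Contributions c_i * m(A_i):
  (0) * (1) = 0.
  (-1) * (5/2) = -5/2.
  (-2) * (2) = -4.
Total: 0 - 5/2 - 4 = -13/2.

-13/2


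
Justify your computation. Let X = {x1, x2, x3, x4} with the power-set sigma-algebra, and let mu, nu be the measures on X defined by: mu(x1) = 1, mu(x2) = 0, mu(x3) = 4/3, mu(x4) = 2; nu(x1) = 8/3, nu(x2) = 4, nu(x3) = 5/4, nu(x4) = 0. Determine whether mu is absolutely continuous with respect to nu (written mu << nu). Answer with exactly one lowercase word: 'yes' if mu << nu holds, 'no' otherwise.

mu << nu means: every nu-null measurable set is also mu-null; equivalently, for every atom x, if nu({x}) = 0 then mu({x}) = 0.
Checking each atom:
  x1: nu = 8/3 > 0 -> no constraint.
  x2: nu = 4 > 0 -> no constraint.
  x3: nu = 5/4 > 0 -> no constraint.
  x4: nu = 0, mu = 2 > 0 -> violates mu << nu.
The atom(s) x4 violate the condition (nu = 0 but mu > 0). Therefore mu is NOT absolutely continuous w.r.t. nu.

no


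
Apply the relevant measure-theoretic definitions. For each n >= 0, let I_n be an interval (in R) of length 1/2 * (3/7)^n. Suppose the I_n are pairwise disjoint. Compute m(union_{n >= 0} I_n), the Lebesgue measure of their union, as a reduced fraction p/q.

By countable additivity of the Lebesgue measure on pairwise disjoint measurable sets,
  m(union_{n >= 0} I_n) = sum_{n >= 0} m(I_n) = sum_{n >= 0} a * r^n,
  with a = 1/2 and r = 3/7.
Since 0 < r = 3/7 < 1, the geometric series converges:
  sum_{n >= 0} a * r^n = a / (1 - r).
  = 1/2 / (1 - 3/7)
  = 1/2 / (4/7)
  = 7/8.

7/8


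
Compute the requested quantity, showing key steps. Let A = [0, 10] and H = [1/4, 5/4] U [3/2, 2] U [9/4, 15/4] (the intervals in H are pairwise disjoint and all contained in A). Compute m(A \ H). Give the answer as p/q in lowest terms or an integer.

The ambient interval has length m(A) = 10 - 0 = 10.
Since the holes are disjoint and sit inside A, by finite additivity
  m(H) = sum_i (b_i - a_i), and m(A \ H) = m(A) - m(H).
Computing the hole measures:
  m(H_1) = 5/4 - 1/4 = 1.
  m(H_2) = 2 - 3/2 = 1/2.
  m(H_3) = 15/4 - 9/4 = 3/2.
Summed: m(H) = 1 + 1/2 + 3/2 = 3.
So m(A \ H) = 10 - 3 = 7.

7


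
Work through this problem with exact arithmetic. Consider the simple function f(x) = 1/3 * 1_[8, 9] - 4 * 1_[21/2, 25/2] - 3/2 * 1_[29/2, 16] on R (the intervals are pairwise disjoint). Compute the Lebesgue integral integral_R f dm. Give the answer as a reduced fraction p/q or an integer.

For a simple function f = sum_i c_i * 1_{A_i} with disjoint A_i,
  integral f dm = sum_i c_i * m(A_i).
Lengths of the A_i:
  m(A_1) = 9 - 8 = 1.
  m(A_2) = 25/2 - 21/2 = 2.
  m(A_3) = 16 - 29/2 = 3/2.
Contributions c_i * m(A_i):
  (1/3) * (1) = 1/3.
  (-4) * (2) = -8.
  (-3/2) * (3/2) = -9/4.
Total: 1/3 - 8 - 9/4 = -119/12.

-119/12


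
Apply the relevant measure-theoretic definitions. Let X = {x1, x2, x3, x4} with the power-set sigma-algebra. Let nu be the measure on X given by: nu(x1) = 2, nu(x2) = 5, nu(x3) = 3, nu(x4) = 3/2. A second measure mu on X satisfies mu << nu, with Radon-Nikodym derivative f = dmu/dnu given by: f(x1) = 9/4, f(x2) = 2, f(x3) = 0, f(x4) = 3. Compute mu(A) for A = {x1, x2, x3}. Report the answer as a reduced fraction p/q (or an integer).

By the defining property of the Radon-Nikodym derivative, for every measurable set A,
  mu(A) = integral_A f dnu.
Since nu is a discrete measure concentrated on the atoms of X, the integral over A reduces to the sum
  mu(A) = sum_{x in A} f(x) * nu({x}).
Computing each term:
  x1: f(x1) * nu(x1) = 9/4 * 2 = 9/2.
  x2: f(x2) * nu(x2) = 2 * 5 = 10.
  x3: f(x3) * nu(x3) = 0 * 3 = 0.
Summing: mu(A) = 9/2 + 10 + 0 = 29/2.

29/2


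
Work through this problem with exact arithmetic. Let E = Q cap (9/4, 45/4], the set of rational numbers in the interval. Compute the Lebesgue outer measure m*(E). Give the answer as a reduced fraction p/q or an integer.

Q cap (9/4, 45/4] is countable; list its elements as q_1, q_2, ... . Fix eps > 0 and cover the k-th point by an interval of length eps * 2^(-k). The cover has total length eps * sum_{k>=1} 2^(-k) = eps, so by definition of outer measure m*(Q cap (9/4, 45/4]) <= eps. Since eps was arbitrary and m* >= 0, the outer measure is 0.

0


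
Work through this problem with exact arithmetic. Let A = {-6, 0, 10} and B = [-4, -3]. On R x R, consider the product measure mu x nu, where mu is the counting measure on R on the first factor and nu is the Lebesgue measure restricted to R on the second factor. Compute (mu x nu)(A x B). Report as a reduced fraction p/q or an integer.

For a measurable rectangle A x B, the product measure satisfies
  (mu x nu)(A x B) = mu(A) * nu(B).
  mu(A) = 3.
  nu(B) = 1.
  (mu x nu)(A x B) = 3 * 1 = 3.

3


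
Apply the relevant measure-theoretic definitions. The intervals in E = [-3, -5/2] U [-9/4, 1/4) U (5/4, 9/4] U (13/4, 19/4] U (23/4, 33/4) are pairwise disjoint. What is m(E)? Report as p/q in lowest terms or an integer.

For pairwise disjoint intervals, m(union_i I_i) = sum_i m(I_i),
and m is invariant under swapping open/closed endpoints (single points have measure 0).
So m(E) = sum_i (b_i - a_i).
  I_1 has length -5/2 - (-3) = 1/2.
  I_2 has length 1/4 - (-9/4) = 5/2.
  I_3 has length 9/4 - 5/4 = 1.
  I_4 has length 19/4 - 13/4 = 3/2.
  I_5 has length 33/4 - 23/4 = 5/2.
Summing:
  m(E) = 1/2 + 5/2 + 1 + 3/2 + 5/2 = 8.

8


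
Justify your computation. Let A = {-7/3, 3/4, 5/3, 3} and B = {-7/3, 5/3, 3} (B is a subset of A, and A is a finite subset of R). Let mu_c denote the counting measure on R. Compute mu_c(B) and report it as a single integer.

Counting measure assigns mu_c(E) = |E| (number of elements) when E is finite.
B has 3 element(s), so mu_c(B) = 3.

3


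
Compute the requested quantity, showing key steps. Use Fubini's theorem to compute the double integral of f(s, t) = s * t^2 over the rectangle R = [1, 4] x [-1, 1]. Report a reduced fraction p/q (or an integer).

f(s, t) is a tensor product of a function of s and a function of t, and both factors are bounded continuous (hence Lebesgue integrable) on the rectangle, so Fubini's theorem applies:
  integral_R f d(m x m) = (integral_a1^b1 s ds) * (integral_a2^b2 t^2 dt).
Inner integral in s: integral_{1}^{4} s ds = (4^2 - 1^2)/2
  = 15/2.
Inner integral in t: integral_{-1}^{1} t^2 dt = (1^3 - (-1)^3)/3
  = 2/3.
Product: (15/2) * (2/3) = 5.

5


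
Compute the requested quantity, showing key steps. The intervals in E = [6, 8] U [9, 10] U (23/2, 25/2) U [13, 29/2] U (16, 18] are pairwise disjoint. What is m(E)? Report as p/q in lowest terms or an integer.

For pairwise disjoint intervals, m(union_i I_i) = sum_i m(I_i),
and m is invariant under swapping open/closed endpoints (single points have measure 0).
So m(E) = sum_i (b_i - a_i).
  I_1 has length 8 - 6 = 2.
  I_2 has length 10 - 9 = 1.
  I_3 has length 25/2 - 23/2 = 1.
  I_4 has length 29/2 - 13 = 3/2.
  I_5 has length 18 - 16 = 2.
Summing:
  m(E) = 2 + 1 + 1 + 3/2 + 2 = 15/2.

15/2


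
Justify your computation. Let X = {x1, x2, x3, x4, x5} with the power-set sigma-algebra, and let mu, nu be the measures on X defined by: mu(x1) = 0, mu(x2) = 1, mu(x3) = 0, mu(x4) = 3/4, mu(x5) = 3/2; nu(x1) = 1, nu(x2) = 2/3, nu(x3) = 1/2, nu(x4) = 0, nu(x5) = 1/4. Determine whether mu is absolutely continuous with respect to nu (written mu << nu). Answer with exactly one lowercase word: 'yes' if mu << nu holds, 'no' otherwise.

mu << nu means: every nu-null measurable set is also mu-null; equivalently, for every atom x, if nu({x}) = 0 then mu({x}) = 0.
Checking each atom:
  x1: nu = 1 > 0 -> no constraint.
  x2: nu = 2/3 > 0 -> no constraint.
  x3: nu = 1/2 > 0 -> no constraint.
  x4: nu = 0, mu = 3/4 > 0 -> violates mu << nu.
  x5: nu = 1/4 > 0 -> no constraint.
The atom(s) x4 violate the condition (nu = 0 but mu > 0). Therefore mu is NOT absolutely continuous w.r.t. nu.

no


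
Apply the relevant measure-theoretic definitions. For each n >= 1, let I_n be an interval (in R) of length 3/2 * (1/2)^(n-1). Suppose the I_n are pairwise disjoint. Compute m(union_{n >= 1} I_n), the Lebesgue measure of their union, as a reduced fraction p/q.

By countable additivity of the Lebesgue measure on pairwise disjoint measurable sets,
  m(union_{n >= 1} I_n) = sum_{n >= 1} m(I_n) = sum_{n >= 1} a * r^(n-1),
  with a = 3/2 and r = 1/2.
Since 0 < r = 1/2 < 1, the geometric series converges:
  sum_{n >= 1} a * r^(n-1) = a / (1 - r).
  = 3/2 / (1 - 1/2)
  = 3/2 / (1/2)
  = 3.

3


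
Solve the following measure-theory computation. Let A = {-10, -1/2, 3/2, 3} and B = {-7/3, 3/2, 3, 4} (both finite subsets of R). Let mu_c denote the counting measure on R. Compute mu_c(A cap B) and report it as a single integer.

Counting measure on a finite set equals cardinality. mu_c(A cap B) = |A cap B| (elements appearing in both).
Enumerating the elements of A that also lie in B gives 2 element(s).
So mu_c(A cap B) = 2.

2


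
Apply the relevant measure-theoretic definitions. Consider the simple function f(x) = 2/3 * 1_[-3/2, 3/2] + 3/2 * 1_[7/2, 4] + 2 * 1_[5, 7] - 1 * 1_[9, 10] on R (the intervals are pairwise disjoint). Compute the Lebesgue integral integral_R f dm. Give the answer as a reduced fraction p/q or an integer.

For a simple function f = sum_i c_i * 1_{A_i} with disjoint A_i,
  integral f dm = sum_i c_i * m(A_i).
Lengths of the A_i:
  m(A_1) = 3/2 - (-3/2) = 3.
  m(A_2) = 4 - 7/2 = 1/2.
  m(A_3) = 7 - 5 = 2.
  m(A_4) = 10 - 9 = 1.
Contributions c_i * m(A_i):
  (2/3) * (3) = 2.
  (3/2) * (1/2) = 3/4.
  (2) * (2) = 4.
  (-1) * (1) = -1.
Total: 2 + 3/4 + 4 - 1 = 23/4.

23/4


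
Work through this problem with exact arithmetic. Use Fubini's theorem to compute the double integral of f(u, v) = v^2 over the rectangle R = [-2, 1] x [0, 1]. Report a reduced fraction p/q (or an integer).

f(u, v) is a tensor product of a function of u and a function of v, and both factors are bounded continuous (hence Lebesgue integrable) on the rectangle, so Fubini's theorem applies:
  integral_R f d(m x m) = (integral_a1^b1 1 du) * (integral_a2^b2 v^2 dv).
Inner integral in u: integral_{-2}^{1} 1 du = (1^1 - (-2)^1)/1
  = 3.
Inner integral in v: integral_{0}^{1} v^2 dv = (1^3 - 0^3)/3
  = 1/3.
Product: (3) * (1/3) = 1.

1


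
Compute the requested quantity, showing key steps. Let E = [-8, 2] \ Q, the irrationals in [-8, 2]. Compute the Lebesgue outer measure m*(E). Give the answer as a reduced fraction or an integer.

The interval I = [-8, 2] has m(I) = 2 - (-8) = 10 (endpoints are measure-zero, so open/closed/half-open agree). Write I = (I cap Q) u (I \ Q). The rationals in I are countable, so m*(I cap Q) = 0 (cover each rational by intervals whose total length is arbitrarily small). By countable subadditivity m*(I) <= m*(I cap Q) + m*(I \ Q), hence m*(I \ Q) >= m(I) = 10. The reverse inequality m*(I \ Q) <= m*(I) = 10 is trivial since (I \ Q) is a subset of I. Therefore m*(I \ Q) = 10.

10


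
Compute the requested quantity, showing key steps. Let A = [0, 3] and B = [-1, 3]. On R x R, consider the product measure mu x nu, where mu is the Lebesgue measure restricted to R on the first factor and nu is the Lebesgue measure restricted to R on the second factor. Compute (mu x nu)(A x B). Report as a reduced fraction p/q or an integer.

For a measurable rectangle A x B, the product measure satisfies
  (mu x nu)(A x B) = mu(A) * nu(B).
  mu(A) = 3.
  nu(B) = 4.
  (mu x nu)(A x B) = 3 * 4 = 12.

12


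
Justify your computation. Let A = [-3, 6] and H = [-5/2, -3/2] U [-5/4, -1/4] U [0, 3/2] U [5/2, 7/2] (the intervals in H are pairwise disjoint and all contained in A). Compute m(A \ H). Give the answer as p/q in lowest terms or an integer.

The ambient interval has length m(A) = 6 - (-3) = 9.
Since the holes are disjoint and sit inside A, by finite additivity
  m(H) = sum_i (b_i - a_i), and m(A \ H) = m(A) - m(H).
Computing the hole measures:
  m(H_1) = -3/2 - (-5/2) = 1.
  m(H_2) = -1/4 - (-5/4) = 1.
  m(H_3) = 3/2 - 0 = 3/2.
  m(H_4) = 7/2 - 5/2 = 1.
Summed: m(H) = 1 + 1 + 3/2 + 1 = 9/2.
So m(A \ H) = 9 - 9/2 = 9/2.

9/2


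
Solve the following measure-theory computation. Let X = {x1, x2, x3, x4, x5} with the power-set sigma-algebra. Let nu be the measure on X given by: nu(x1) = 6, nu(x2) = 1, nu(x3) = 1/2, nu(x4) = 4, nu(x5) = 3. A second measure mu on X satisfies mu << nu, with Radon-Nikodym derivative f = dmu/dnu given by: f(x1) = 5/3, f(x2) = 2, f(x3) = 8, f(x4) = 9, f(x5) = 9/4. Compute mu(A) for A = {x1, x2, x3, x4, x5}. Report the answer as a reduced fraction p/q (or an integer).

By the defining property of the Radon-Nikodym derivative, for every measurable set A,
  mu(A) = integral_A f dnu.
Since nu is a discrete measure concentrated on the atoms of X, the integral over A reduces to the sum
  mu(A) = sum_{x in A} f(x) * nu({x}).
Computing each term:
  x1: f(x1) * nu(x1) = 5/3 * 6 = 10.
  x2: f(x2) * nu(x2) = 2 * 1 = 2.
  x3: f(x3) * nu(x3) = 8 * 1/2 = 4.
  x4: f(x4) * nu(x4) = 9 * 4 = 36.
  x5: f(x5) * nu(x5) = 9/4 * 3 = 27/4.
Summing: mu(A) = 10 + 2 + 4 + 36 + 27/4 = 235/4.

235/4


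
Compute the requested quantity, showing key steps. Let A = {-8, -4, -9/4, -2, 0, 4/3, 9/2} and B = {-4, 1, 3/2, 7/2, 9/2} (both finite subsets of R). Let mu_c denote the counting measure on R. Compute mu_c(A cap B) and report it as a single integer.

Counting measure on a finite set equals cardinality. mu_c(A cap B) = |A cap B| (elements appearing in both).
Enumerating the elements of A that also lie in B gives 2 element(s).
So mu_c(A cap B) = 2.

2


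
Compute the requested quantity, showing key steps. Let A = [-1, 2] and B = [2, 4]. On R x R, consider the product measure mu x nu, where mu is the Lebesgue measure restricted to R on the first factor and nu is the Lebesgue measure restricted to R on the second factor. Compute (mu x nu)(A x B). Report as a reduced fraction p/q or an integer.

For a measurable rectangle A x B, the product measure satisfies
  (mu x nu)(A x B) = mu(A) * nu(B).
  mu(A) = 3.
  nu(B) = 2.
  (mu x nu)(A x B) = 3 * 2 = 6.

6


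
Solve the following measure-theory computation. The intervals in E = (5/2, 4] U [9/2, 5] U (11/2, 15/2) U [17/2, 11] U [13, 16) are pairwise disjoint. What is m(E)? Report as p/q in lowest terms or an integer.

For pairwise disjoint intervals, m(union_i I_i) = sum_i m(I_i),
and m is invariant under swapping open/closed endpoints (single points have measure 0).
So m(E) = sum_i (b_i - a_i).
  I_1 has length 4 - 5/2 = 3/2.
  I_2 has length 5 - 9/2 = 1/2.
  I_3 has length 15/2 - 11/2 = 2.
  I_4 has length 11 - 17/2 = 5/2.
  I_5 has length 16 - 13 = 3.
Summing:
  m(E) = 3/2 + 1/2 + 2 + 5/2 + 3 = 19/2.

19/2


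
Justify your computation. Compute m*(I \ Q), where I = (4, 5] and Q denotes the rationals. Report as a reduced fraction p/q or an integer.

The interval I = (4, 5] has m(I) = 5 - 4 = 1 (endpoints are measure-zero, so open/closed/half-open agree). Write I = (I cap Q) u (I \ Q). The rationals in I are countable, so m*(I cap Q) = 0 (cover each rational by intervals whose total length is arbitrarily small). By countable subadditivity m*(I) <= m*(I cap Q) + m*(I \ Q), hence m*(I \ Q) >= m(I) = 1. The reverse inequality m*(I \ Q) <= m*(I) = 1 is trivial since (I \ Q) is a subset of I. Therefore m*(I \ Q) = 1.

1


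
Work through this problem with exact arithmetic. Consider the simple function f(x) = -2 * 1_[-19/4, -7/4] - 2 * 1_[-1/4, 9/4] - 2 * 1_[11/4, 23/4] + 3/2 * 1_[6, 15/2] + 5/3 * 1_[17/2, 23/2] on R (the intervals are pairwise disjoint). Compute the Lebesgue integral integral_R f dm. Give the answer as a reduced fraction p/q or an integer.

For a simple function f = sum_i c_i * 1_{A_i} with disjoint A_i,
  integral f dm = sum_i c_i * m(A_i).
Lengths of the A_i:
  m(A_1) = -7/4 - (-19/4) = 3.
  m(A_2) = 9/4 - (-1/4) = 5/2.
  m(A_3) = 23/4 - 11/4 = 3.
  m(A_4) = 15/2 - 6 = 3/2.
  m(A_5) = 23/2 - 17/2 = 3.
Contributions c_i * m(A_i):
  (-2) * (3) = -6.
  (-2) * (5/2) = -5.
  (-2) * (3) = -6.
  (3/2) * (3/2) = 9/4.
  (5/3) * (3) = 5.
Total: -6 - 5 - 6 + 9/4 + 5 = -39/4.

-39/4


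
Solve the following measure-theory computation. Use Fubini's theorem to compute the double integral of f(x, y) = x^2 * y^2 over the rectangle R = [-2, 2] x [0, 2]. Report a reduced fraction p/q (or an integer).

f(x, y) is a tensor product of a function of x and a function of y, and both factors are bounded continuous (hence Lebesgue integrable) on the rectangle, so Fubini's theorem applies:
  integral_R f d(m x m) = (integral_a1^b1 x^2 dx) * (integral_a2^b2 y^2 dy).
Inner integral in x: integral_{-2}^{2} x^2 dx = (2^3 - (-2)^3)/3
  = 16/3.
Inner integral in y: integral_{0}^{2} y^2 dy = (2^3 - 0^3)/3
  = 8/3.
Product: (16/3) * (8/3) = 128/9.

128/9


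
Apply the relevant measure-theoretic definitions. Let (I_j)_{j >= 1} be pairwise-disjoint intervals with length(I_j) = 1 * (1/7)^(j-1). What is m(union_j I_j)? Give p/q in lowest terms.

By countable additivity of the Lebesgue measure on pairwise disjoint measurable sets,
  m(union_{j >= 1} I_j) = sum_{j >= 1} m(I_j) = sum_{j >= 1} a * r^(j-1),
  with a = 1 and r = 1/7.
Since 0 < r = 1/7 < 1, the geometric series converges:
  sum_{j >= 1} a * r^(j-1) = a / (1 - r).
  = 1 / (1 - 1/7)
  = 1 / (6/7)
  = 7/6.

7/6


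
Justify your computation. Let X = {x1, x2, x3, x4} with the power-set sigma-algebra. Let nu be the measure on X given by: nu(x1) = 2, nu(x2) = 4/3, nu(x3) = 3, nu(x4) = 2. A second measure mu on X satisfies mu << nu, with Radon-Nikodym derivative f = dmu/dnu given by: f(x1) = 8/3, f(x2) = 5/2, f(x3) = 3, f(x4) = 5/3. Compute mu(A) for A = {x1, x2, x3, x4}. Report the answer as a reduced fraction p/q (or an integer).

By the defining property of the Radon-Nikodym derivative, for every measurable set A,
  mu(A) = integral_A f dnu.
Since nu is a discrete measure concentrated on the atoms of X, the integral over A reduces to the sum
  mu(A) = sum_{x in A} f(x) * nu({x}).
Computing each term:
  x1: f(x1) * nu(x1) = 8/3 * 2 = 16/3.
  x2: f(x2) * nu(x2) = 5/2 * 4/3 = 10/3.
  x3: f(x3) * nu(x3) = 3 * 3 = 9.
  x4: f(x4) * nu(x4) = 5/3 * 2 = 10/3.
Summing: mu(A) = 16/3 + 10/3 + 9 + 10/3 = 21.

21


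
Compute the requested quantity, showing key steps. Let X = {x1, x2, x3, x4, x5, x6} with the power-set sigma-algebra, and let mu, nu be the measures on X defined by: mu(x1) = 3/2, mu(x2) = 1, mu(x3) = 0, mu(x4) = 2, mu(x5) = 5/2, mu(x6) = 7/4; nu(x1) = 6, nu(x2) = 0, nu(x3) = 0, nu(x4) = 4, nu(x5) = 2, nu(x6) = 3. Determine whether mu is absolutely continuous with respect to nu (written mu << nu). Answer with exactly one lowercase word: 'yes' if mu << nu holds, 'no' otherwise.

mu << nu means: every nu-null measurable set is also mu-null; equivalently, for every atom x, if nu({x}) = 0 then mu({x}) = 0.
Checking each atom:
  x1: nu = 6 > 0 -> no constraint.
  x2: nu = 0, mu = 1 > 0 -> violates mu << nu.
  x3: nu = 0, mu = 0 -> consistent with mu << nu.
  x4: nu = 4 > 0 -> no constraint.
  x5: nu = 2 > 0 -> no constraint.
  x6: nu = 3 > 0 -> no constraint.
The atom(s) x2 violate the condition (nu = 0 but mu > 0). Therefore mu is NOT absolutely continuous w.r.t. nu.

no


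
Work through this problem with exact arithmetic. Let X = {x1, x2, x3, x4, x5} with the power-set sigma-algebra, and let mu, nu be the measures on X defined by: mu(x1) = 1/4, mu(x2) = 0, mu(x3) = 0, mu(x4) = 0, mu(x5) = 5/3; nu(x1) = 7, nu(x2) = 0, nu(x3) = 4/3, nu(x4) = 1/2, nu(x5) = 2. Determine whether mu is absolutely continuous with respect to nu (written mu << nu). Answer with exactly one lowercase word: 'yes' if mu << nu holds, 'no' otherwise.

mu << nu means: every nu-null measurable set is also mu-null; equivalently, for every atom x, if nu({x}) = 0 then mu({x}) = 0.
Checking each atom:
  x1: nu = 7 > 0 -> no constraint.
  x2: nu = 0, mu = 0 -> consistent with mu << nu.
  x3: nu = 4/3 > 0 -> no constraint.
  x4: nu = 1/2 > 0 -> no constraint.
  x5: nu = 2 > 0 -> no constraint.
No atom violates the condition. Therefore mu << nu.

yes
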